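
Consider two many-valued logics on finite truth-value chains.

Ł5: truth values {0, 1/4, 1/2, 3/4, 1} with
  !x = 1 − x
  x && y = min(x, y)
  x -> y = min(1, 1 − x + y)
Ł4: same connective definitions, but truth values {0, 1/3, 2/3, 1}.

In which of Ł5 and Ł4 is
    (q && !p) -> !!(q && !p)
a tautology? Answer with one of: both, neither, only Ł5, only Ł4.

both

In Ł5: every assignment gives 1 — tautology.
In Ł4: every assignment gives 1 — tautology.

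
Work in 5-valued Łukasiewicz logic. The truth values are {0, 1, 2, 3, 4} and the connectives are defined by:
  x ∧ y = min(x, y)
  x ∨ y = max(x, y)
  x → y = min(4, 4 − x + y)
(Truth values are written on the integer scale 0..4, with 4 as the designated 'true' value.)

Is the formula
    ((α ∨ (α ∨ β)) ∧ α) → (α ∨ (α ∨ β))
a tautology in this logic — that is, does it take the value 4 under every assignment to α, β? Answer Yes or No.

At α = 2, β = 3, for instance:
α ∨ β = 2 ∨ 3 = 3
α ∨ (α ∨ β) = 2 ∨ 3 = 3
(α ∨ (α ∨ β)) ∧ α = 3 ∧ 2 = 2
((α ∨ (α ∨ β)) ∧ α) → (α ∨ (α ∨ β)) = 2 → 3 = 4
and checking the remaining 24 assignments likewise gives ≥ 4 in every case.

Yes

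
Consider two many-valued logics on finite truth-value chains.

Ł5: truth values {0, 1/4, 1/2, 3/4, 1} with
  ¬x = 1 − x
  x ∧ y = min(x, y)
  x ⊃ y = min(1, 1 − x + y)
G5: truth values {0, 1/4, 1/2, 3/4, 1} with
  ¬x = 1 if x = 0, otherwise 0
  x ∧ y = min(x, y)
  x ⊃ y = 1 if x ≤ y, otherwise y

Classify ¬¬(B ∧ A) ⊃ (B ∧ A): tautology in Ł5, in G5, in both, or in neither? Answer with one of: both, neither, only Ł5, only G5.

only Ł5

In Ł5: every assignment gives 1 — tautology.
In G5: at A = 1/4, B = 1/4 the value is 1/4 — not a tautology.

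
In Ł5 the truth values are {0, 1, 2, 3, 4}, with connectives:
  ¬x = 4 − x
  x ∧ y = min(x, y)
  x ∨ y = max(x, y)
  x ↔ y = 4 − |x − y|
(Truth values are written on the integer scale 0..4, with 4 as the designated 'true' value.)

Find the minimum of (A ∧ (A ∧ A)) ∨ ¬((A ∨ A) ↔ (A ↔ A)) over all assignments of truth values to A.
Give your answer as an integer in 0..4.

2

Take A = 2:
A ∧ A = 2 ∧ 2 = 2
A ∧ (A ∧ A) = 2 ∧ 2 = 2
A ∨ A = 2 ∨ 2 = 2
A ↔ A = 2 ↔ 2 = 4
(A ∨ A) ↔ (A ↔ A) = 2 ↔ 4 = 2
¬((A ∨ A) ↔ (A ↔ A)) = ¬2 = 2
(A ∧ (A ∧ A)) ∨ ¬((A ∨ A) ↔ (A ↔ A)) = 2 ∨ 2 = 2
No assignment yields a value below 2, so this is the minimum.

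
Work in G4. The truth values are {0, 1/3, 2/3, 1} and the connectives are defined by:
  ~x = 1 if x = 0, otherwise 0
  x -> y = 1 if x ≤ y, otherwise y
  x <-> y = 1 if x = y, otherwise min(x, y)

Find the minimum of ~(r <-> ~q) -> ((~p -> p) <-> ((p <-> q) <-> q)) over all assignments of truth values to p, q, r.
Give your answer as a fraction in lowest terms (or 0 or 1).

1/3

Take p = 1/3, q = 1/3, r = 1/3:
~q = ~1/3 = 0
r <-> ~q = 1/3 <-> 0 = 0
~(r <-> ~q) = ~0 = 1
~p = ~1/3 = 0
~p -> p = 0 -> 1/3 = 1
p <-> q = 1/3 <-> 1/3 = 1
(p <-> q) <-> q = 1 <-> 1/3 = 1/3
(~p -> p) <-> ((p <-> q) <-> q) = 1 <-> 1/3 = 1/3
~(r <-> ~q) -> ((~p -> p) <-> ((p <-> q) <-> q)) = 1 -> 1/3 = 1/3
No assignment yields a value below 1/3, so this is the minimum.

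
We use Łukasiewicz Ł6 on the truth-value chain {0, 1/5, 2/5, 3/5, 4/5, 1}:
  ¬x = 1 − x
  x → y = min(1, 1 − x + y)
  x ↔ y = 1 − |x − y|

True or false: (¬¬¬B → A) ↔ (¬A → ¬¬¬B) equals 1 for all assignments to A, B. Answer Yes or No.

Counterexample: take A = 0, B = 0.
¬B = ¬0 = 1
¬¬B = ¬1 = 0
¬¬¬B = ¬0 = 1
¬¬¬B → A = 1 → 0 = 0
¬A = ¬0 = 1
¬B = ¬0 = 1
¬¬B = ¬1 = 0
¬¬¬B = ¬0 = 1
¬A → ¬¬¬B = 1 → 1 = 1
(¬¬¬B → A) ↔ (¬A → ¬¬¬B) = 0 ↔ 1 = 0
This gives 0 ≠ 1.

No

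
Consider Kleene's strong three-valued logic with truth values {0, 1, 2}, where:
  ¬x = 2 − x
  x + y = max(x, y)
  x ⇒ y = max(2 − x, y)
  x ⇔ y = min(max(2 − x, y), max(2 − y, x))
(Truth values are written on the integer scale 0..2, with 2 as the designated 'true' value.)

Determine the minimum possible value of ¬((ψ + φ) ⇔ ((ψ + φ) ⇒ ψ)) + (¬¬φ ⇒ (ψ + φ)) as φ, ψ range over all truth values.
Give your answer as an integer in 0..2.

1

Take φ = 1, ψ = 0:
ψ + φ = 0 + 1 = 1
ψ + φ = 0 + 1 = 1
(ψ + φ) ⇒ ψ = 1 ⇒ 0 = 1
(ψ + φ) ⇔ ((ψ + φ) ⇒ ψ) = 1 ⇔ 1 = 1
¬((ψ + φ) ⇔ ((ψ + φ) ⇒ ψ)) = ¬1 = 1
¬φ = ¬1 = 1
¬¬φ = ¬1 = 1
ψ + φ = 0 + 1 = 1
¬¬φ ⇒ (ψ + φ) = 1 ⇒ 1 = 1
¬((ψ + φ) ⇔ ((ψ + φ) ⇒ ψ)) + (¬¬φ ⇒ (ψ + φ)) = 1 + 1 = 1
No assignment yields a value below 1, so this is the minimum.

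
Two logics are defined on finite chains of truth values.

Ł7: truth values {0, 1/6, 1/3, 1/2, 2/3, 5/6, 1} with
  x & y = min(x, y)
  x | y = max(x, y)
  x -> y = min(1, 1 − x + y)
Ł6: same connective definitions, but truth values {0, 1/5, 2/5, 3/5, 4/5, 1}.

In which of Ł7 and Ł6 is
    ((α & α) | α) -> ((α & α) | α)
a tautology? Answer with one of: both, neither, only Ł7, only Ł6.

both

In Ł7: every assignment gives 1 — tautology.
In Ł6: every assignment gives 1 — tautology.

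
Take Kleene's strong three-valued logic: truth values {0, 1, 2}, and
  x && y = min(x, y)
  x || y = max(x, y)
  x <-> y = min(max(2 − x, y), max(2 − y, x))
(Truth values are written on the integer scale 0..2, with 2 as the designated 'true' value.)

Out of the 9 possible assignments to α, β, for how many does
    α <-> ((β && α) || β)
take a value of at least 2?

α = 0, β = 0 ↦ 2  ≥
α = 0, β = 1 ↦ 1  <
α = 0, β = 2 ↦ 0  <
α = 1, β = 0 ↦ 1  <
α = 1, β = 1 ↦ 1  <
α = 1, β = 2 ↦ 1  <
α = 2, β = 0 ↦ 0  <
α = 2, β = 1 ↦ 1  <
α = 2, β = 2 ↦ 2  ≥
So 2 of the 9 assignments meet the threshold.

2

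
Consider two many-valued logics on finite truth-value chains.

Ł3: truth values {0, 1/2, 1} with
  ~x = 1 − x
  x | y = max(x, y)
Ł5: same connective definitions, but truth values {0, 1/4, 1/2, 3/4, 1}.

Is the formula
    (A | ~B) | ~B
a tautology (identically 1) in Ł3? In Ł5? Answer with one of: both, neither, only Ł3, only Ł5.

In Ł3: at A = 0, B = 1/2 the value is 1/2 — not a tautology.
In Ł5: at A = 0, B = 1/4 the value is 3/4 — not a tautology.

neither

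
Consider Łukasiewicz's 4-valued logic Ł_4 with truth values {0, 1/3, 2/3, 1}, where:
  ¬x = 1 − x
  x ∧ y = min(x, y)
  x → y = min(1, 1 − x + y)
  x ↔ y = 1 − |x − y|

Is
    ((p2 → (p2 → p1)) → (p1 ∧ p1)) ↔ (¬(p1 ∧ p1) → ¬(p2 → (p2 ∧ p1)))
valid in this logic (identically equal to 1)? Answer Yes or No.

Counterexample: take p1 = 0, p2 = 1/3.
p2 → p1 = 1/3 → 0 = 2/3
p2 → (p2 → p1) = 1/3 → 2/3 = 1
p1 ∧ p1 = 0 ∧ 0 = 0
(p2 → (p2 → p1)) → (p1 ∧ p1) = 1 → 0 = 0
p1 ∧ p1 = 0 ∧ 0 = 0
¬(p1 ∧ p1) = ¬0 = 1
p2 ∧ p1 = 1/3 ∧ 0 = 0
p2 → (p2 ∧ p1) = 1/3 → 0 = 2/3
¬(p2 → (p2 ∧ p1)) = ¬2/3 = 1/3
¬(p1 ∧ p1) → ¬(p2 → (p2 ∧ p1)) = 1 → 1/3 = 1/3
((p2 → (p2 → p1)) → (p1 ∧ p1)) ↔ (¬(p1 ∧ p1) → ¬(p2 → (p2 ∧ p1))) = 0 ↔ 1/3 = 2/3
This gives 2/3 ≠ 1.

No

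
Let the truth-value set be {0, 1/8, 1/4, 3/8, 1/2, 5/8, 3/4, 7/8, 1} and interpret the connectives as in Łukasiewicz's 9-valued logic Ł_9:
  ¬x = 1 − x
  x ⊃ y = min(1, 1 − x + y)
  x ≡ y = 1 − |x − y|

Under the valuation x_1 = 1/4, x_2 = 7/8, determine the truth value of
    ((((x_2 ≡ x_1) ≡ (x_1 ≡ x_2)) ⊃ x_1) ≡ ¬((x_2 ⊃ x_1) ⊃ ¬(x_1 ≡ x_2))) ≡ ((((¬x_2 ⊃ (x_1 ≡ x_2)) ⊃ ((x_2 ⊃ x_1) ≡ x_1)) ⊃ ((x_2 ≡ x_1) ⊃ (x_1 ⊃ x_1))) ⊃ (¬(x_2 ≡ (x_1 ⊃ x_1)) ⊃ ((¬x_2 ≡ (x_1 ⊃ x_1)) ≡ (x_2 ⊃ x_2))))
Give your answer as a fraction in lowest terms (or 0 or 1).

x_2 ≡ x_1 = 7/8 ≡ 1/4 = 3/8
x_1 ≡ x_2 = 1/4 ≡ 7/8 = 3/8
(x_2 ≡ x_1) ≡ (x_1 ≡ x_2) = 3/8 ≡ 3/8 = 1
((x_2 ≡ x_1) ≡ (x_1 ≡ x_2)) ⊃ x_1 = 1 ⊃ 1/4 = 1/4
x_2 ⊃ x_1 = 7/8 ⊃ 1/4 = 3/8
x_1 ≡ x_2 = 1/4 ≡ 7/8 = 3/8
¬(x_1 ≡ x_2) = ¬3/8 = 5/8
(x_2 ⊃ x_1) ⊃ ¬(x_1 ≡ x_2) = 3/8 ⊃ 5/8 = 1
¬((x_2 ⊃ x_1) ⊃ ¬(x_1 ≡ x_2)) = ¬1 = 0
(((x_2 ≡ x_1) ≡ (x_1 ≡ x_2)) ⊃ x_1) ≡ ¬((x_2 ⊃ x_1) ⊃ ¬(x_1 ≡ x_2)) = 1/4 ≡ 0 = 3/4
¬x_2 = ¬7/8 = 1/8
x_1 ≡ x_2 = 1/4 ≡ 7/8 = 3/8
¬x_2 ⊃ (x_1 ≡ x_2) = 1/8 ⊃ 3/8 = 1
x_2 ⊃ x_1 = 7/8 ⊃ 1/4 = 3/8
(x_2 ⊃ x_1) ≡ x_1 = 3/8 ≡ 1/4 = 7/8
(¬x_2 ⊃ (x_1 ≡ x_2)) ⊃ ((x_2 ⊃ x_1) ≡ x_1) = 1 ⊃ 7/8 = 7/8
x_2 ≡ x_1 = 7/8 ≡ 1/4 = 3/8
x_1 ⊃ x_1 = 1/4 ⊃ 1/4 = 1
(x_2 ≡ x_1) ⊃ (x_1 ⊃ x_1) = 3/8 ⊃ 1 = 1
((¬x_2 ⊃ (x_1 ≡ x_2)) ⊃ ((x_2 ⊃ x_1) ≡ x_1)) ⊃ ((x_2 ≡ x_1) ⊃ (x_1 ⊃ x_1)) = 7/8 ⊃ 1 = 1
x_1 ⊃ x_1 = 1/4 ⊃ 1/4 = 1
x_2 ≡ (x_1 ⊃ x_1) = 7/8 ≡ 1 = 7/8
¬(x_2 ≡ (x_1 ⊃ x_1)) = ¬7/8 = 1/8
¬x_2 = ¬7/8 = 1/8
x_1 ⊃ x_1 = 1/4 ⊃ 1/4 = 1
¬x_2 ≡ (x_1 ⊃ x_1) = 1/8 ≡ 1 = 1/8
x_2 ⊃ x_2 = 7/8 ⊃ 7/8 = 1
(¬x_2 ≡ (x_1 ⊃ x_1)) ≡ (x_2 ⊃ x_2) = 1/8 ≡ 1 = 1/8
¬(x_2 ≡ (x_1 ⊃ x_1)) ⊃ ((¬x_2 ≡ (x_1 ⊃ x_1)) ≡ (x_2 ⊃ x_2)) = 1/8 ⊃ 1/8 = 1
(((¬x_2 ⊃ (x_1 ≡ x_2)) ⊃ ((x_2 ⊃ x_1) ≡ x_1)) ⊃ ((x_2 ≡ x_1) ⊃ (x_1 ⊃ x_1))) ⊃ (¬(x_2 ≡ (x_1 ⊃ x_1)) ⊃ ((¬x_2 ≡ (x_1 ⊃ x_1)) ≡ (x_2 ⊃ x_2))) = 1 ⊃ 1 = 1
((((x_2 ≡ x_1) ≡ (x_1 ≡ x_2)) ⊃ x_1) ≡ ¬((x_2 ⊃ x_1) ⊃ ¬(x_1 ≡ x_2))) ≡ ((((¬x_2 ⊃ (x_1 ≡ x_2)) ⊃ ((x_2 ⊃ x_1) ≡ x_1)) ⊃ ((x_2 ≡ x_1) ⊃ (x_1 ⊃ x_1))) ⊃ (¬(x_2 ≡ (x_1 ⊃ x_1)) ⊃ ((¬x_2 ≡ (x_1 ⊃ x_1)) ≡ (x_2 ⊃ x_2)))) = 3/4 ≡ 1 = 3/4

3/4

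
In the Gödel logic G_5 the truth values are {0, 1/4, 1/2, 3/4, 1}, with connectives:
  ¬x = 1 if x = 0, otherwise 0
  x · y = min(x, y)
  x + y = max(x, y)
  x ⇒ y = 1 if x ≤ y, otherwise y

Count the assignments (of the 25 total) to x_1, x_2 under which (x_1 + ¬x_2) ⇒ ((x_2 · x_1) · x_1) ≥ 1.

14

value 1: 14 assignments (counts)
value 3/4: 1 assignment
value 1/2: 2 assignments
value 1/4: 3 assignments
value 0: 5 assignments
So 14 of the 25 assignments meet the threshold.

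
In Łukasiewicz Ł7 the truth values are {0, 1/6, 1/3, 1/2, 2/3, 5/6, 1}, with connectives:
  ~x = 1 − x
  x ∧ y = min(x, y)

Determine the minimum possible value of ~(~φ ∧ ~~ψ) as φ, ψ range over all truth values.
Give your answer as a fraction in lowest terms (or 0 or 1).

0

Take φ = 0, ψ = 1:
~φ = ~0 = 1
~ψ = ~1 = 0
~~ψ = ~0 = 1
~φ ∧ ~~ψ = 1 ∧ 1 = 1
~(~φ ∧ ~~ψ) = ~1 = 0
No assignment yields a value below 0, so this is the minimum.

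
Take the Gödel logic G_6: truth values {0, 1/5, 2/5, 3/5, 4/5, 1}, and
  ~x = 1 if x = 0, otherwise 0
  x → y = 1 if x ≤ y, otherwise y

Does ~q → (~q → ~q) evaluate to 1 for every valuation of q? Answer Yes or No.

Yes

q = 0 ↦ 1
q = 1/5 ↦ 1
q = 2/5 ↦ 1
q = 3/5 ↦ 1
q = 4/5 ↦ 1
q = 1 ↦ 1
Every assignment gives a value ≥ 1.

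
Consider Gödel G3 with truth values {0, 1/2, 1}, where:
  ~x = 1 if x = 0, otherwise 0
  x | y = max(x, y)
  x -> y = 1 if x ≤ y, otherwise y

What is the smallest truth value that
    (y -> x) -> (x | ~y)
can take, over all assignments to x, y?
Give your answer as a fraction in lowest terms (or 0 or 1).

Take x = 1/2, y = 1/2:
y -> x = 1/2 -> 1/2 = 1
~y = ~1/2 = 0
x | ~y = 1/2 | 0 = 1/2
(y -> x) -> (x | ~y) = 1 -> 1/2 = 1/2
No assignment yields a value below 1/2, so this is the minimum.

1/2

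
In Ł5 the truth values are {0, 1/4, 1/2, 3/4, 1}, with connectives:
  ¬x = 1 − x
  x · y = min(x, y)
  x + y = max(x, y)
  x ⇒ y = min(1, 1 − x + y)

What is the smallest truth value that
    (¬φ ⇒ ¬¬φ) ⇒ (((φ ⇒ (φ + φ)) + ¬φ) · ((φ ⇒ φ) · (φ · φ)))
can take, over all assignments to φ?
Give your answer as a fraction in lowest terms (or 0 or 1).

Take φ = 1/2:
¬φ = ¬1/2 = 1/2
¬φ = ¬1/2 = 1/2
¬¬φ = ¬1/2 = 1/2
¬φ ⇒ ¬¬φ = 1/2 ⇒ 1/2 = 1
φ + φ = 1/2 + 1/2 = 1/2
φ ⇒ (φ + φ) = 1/2 ⇒ 1/2 = 1
¬φ = ¬1/2 = 1/2
(φ ⇒ (φ + φ)) + ¬φ = 1 + 1/2 = 1
φ ⇒ φ = 1/2 ⇒ 1/2 = 1
φ · φ = 1/2 · 1/2 = 1/2
(φ ⇒ φ) · (φ · φ) = 1 · 1/2 = 1/2
((φ ⇒ (φ + φ)) + ¬φ) · ((φ ⇒ φ) · (φ · φ)) = 1 · 1/2 = 1/2
(¬φ ⇒ ¬¬φ) ⇒ (((φ ⇒ (φ + φ)) + ¬φ) · ((φ ⇒ φ) · (φ · φ))) = 1 ⇒ 1/2 = 1/2
No assignment yields a value below 1/2, so this is the minimum.

1/2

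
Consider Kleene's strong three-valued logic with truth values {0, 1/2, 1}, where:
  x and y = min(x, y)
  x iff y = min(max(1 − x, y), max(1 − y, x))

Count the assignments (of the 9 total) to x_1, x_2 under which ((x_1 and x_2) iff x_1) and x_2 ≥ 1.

2

x_1 = 0, x_2 = 0 ↦ 0  <
x_1 = 0, x_2 = 1/2 ↦ 1/2  <
x_1 = 0, x_2 = 1 ↦ 1  ≥
x_1 = 1/2, x_2 = 0 ↦ 0  <
x_1 = 1/2, x_2 = 1/2 ↦ 1/2  <
x_1 = 1/2, x_2 = 1 ↦ 1/2  <
x_1 = 1, x_2 = 0 ↦ 0  <
x_1 = 1, x_2 = 1/2 ↦ 1/2  <
x_1 = 1, x_2 = 1 ↦ 1  ≥
So 2 of the 9 assignments meet the threshold.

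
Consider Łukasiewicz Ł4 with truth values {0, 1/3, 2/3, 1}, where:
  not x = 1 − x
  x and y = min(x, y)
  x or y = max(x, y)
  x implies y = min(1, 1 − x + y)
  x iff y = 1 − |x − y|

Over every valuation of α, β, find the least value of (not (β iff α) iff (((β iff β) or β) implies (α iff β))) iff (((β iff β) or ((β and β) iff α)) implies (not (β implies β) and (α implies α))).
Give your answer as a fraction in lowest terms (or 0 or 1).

1/3

Take α = 0, β = 1/3:
β iff α = 1/3 iff 0 = 2/3
not (β iff α) = not 2/3 = 1/3
β iff β = 1/3 iff 1/3 = 1
(β iff β) or β = 1 or 1/3 = 1
α iff β = 0 iff 1/3 = 2/3
((β iff β) or β) implies (α iff β) = 1 implies 2/3 = 2/3
not (β iff α) iff (((β iff β) or β) implies (α iff β)) = 1/3 iff 2/3 = 2/3
β iff β = 1/3 iff 1/3 = 1
β and β = 1/3 and 1/3 = 1/3
(β and β) iff α = 1/3 iff 0 = 2/3
(β iff β) or ((β and β) iff α) = 1 or 2/3 = 1
β implies β = 1/3 implies 1/3 = 1
not (β implies β) = not 1 = 0
α implies α = 0 implies 0 = 1
not (β implies β) and (α implies α) = 0 and 1 = 0
((β iff β) or ((β and β) iff α)) implies (not (β implies β) and (α implies α)) = 1 implies 0 = 0
(not (β iff α) iff (((β iff β) or β) implies (α iff β))) iff (((β iff β) or ((β and β) iff α)) implies (not (β implies β) and (α implies α))) = 2/3 iff 0 = 1/3
No assignment yields a value below 1/3, so this is the minimum.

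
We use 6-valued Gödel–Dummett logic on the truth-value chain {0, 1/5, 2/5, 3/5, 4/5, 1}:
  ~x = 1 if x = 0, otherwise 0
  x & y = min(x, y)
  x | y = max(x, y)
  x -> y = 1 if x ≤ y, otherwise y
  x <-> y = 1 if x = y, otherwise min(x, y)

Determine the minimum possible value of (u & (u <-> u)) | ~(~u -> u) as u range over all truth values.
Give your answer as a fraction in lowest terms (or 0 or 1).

1/5

Take u = 1/5:
u <-> u = 1/5 <-> 1/5 = 1
u & (u <-> u) = 1/5 & 1 = 1/5
~u = ~1/5 = 0
~u -> u = 0 -> 1/5 = 1
~(~u -> u) = ~1 = 0
(u & (u <-> u)) | ~(~u -> u) = 1/5 | 0 = 1/5
No assignment yields a value below 1/5, so this is the minimum.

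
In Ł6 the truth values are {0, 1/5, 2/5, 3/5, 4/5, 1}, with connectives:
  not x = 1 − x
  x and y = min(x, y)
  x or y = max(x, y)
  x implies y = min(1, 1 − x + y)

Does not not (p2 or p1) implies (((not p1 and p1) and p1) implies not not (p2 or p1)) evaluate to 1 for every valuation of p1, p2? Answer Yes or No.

At p1 = 2/5, p2 = 1, for instance:
p2 or p1 = 1 or 2/5 = 1
not (p2 or p1) = not 1 = 0
not not (p2 or p1) = not 0 = 1
not p1 = not 2/5 = 3/5
not p1 and p1 = 3/5 and 2/5 = 2/5
(not p1 and p1) and p1 = 2/5 and 2/5 = 2/5
((not p1 and p1) and p1) implies not not (p2 or p1) = 2/5 implies 1 = 1
not not (p2 or p1) implies (((not p1 and p1) and p1) implies not not (p2 or p1)) = 1 implies 1 = 1
and checking the remaining 35 assignments likewise gives ≥ 1 in every case.

Yes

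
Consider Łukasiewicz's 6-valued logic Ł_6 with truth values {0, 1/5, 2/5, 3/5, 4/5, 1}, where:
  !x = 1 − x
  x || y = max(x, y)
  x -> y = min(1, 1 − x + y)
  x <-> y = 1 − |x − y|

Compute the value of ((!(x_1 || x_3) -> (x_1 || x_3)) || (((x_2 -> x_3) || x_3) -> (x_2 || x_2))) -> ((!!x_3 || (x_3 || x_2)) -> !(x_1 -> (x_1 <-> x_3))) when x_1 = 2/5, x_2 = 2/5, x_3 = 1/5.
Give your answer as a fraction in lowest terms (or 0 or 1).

x_1 || x_3 = 2/5 || 1/5 = 2/5
!(x_1 || x_3) = !2/5 = 3/5
x_1 || x_3 = 2/5 || 1/5 = 2/5
!(x_1 || x_3) -> (x_1 || x_3) = 3/5 -> 2/5 = 4/5
x_2 -> x_3 = 2/5 -> 1/5 = 4/5
(x_2 -> x_3) || x_3 = 4/5 || 1/5 = 4/5
x_2 || x_2 = 2/5 || 2/5 = 2/5
((x_2 -> x_3) || x_3) -> (x_2 || x_2) = 4/5 -> 2/5 = 3/5
(!(x_1 || x_3) -> (x_1 || x_3)) || (((x_2 -> x_3) || x_3) -> (x_2 || x_2)) = 4/5 || 3/5 = 4/5
!x_3 = !1/5 = 4/5
!!x_3 = !4/5 = 1/5
x_3 || x_2 = 1/5 || 2/5 = 2/5
!!x_3 || (x_3 || x_2) = 1/5 || 2/5 = 2/5
x_1 <-> x_3 = 2/5 <-> 1/5 = 4/5
x_1 -> (x_1 <-> x_3) = 2/5 -> 4/5 = 1
!(x_1 -> (x_1 <-> x_3)) = !1 = 0
(!!x_3 || (x_3 || x_2)) -> !(x_1 -> (x_1 <-> x_3)) = 2/5 -> 0 = 3/5
((!(x_1 || x_3) -> (x_1 || x_3)) || (((x_2 -> x_3) || x_3) -> (x_2 || x_2))) -> ((!!x_3 || (x_3 || x_2)) -> !(x_1 -> (x_1 <-> x_3))) = 4/5 -> 3/5 = 4/5

4/5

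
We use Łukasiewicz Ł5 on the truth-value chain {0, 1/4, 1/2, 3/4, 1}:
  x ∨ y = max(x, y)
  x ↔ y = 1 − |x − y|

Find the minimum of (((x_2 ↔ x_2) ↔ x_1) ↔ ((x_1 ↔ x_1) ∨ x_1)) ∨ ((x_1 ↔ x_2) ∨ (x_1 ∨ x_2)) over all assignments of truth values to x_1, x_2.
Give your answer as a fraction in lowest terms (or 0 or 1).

1/2

Take x_1 = 0, x_2 = 1/2:
x_2 ↔ x_2 = 1/2 ↔ 1/2 = 1
(x_2 ↔ x_2) ↔ x_1 = 1 ↔ 0 = 0
x_1 ↔ x_1 = 0 ↔ 0 = 1
(x_1 ↔ x_1) ∨ x_1 = 1 ∨ 0 = 1
((x_2 ↔ x_2) ↔ x_1) ↔ ((x_1 ↔ x_1) ∨ x_1) = 0 ↔ 1 = 0
x_1 ↔ x_2 = 0 ↔ 1/2 = 1/2
x_1 ∨ x_2 = 0 ∨ 1/2 = 1/2
(x_1 ↔ x_2) ∨ (x_1 ∨ x_2) = 1/2 ∨ 1/2 = 1/2
(((x_2 ↔ x_2) ↔ x_1) ↔ ((x_1 ↔ x_1) ∨ x_1)) ∨ ((x_1 ↔ x_2) ∨ (x_1 ∨ x_2)) = 0 ∨ 1/2 = 1/2
No assignment yields a value below 1/2, so this is the minimum.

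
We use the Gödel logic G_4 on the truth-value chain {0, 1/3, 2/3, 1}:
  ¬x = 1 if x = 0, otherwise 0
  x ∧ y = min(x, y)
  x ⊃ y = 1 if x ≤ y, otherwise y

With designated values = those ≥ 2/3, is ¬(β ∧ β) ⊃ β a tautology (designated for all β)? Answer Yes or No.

Counterexample: take β = 0.
β ∧ β = 0 ∧ 0 = 0
¬(β ∧ β) = ¬0 = 1
¬(β ∧ β) ⊃ β = 1 ⊃ 0 = 0
This gives 0, which is below 2/3.

No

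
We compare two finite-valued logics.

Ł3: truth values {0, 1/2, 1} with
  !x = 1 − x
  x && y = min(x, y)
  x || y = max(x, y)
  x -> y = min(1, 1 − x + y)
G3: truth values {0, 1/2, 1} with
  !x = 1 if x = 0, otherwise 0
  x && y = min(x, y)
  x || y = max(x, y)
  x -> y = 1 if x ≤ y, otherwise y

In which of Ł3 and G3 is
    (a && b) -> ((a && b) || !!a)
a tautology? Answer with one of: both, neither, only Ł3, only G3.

In Ł3: every assignment gives 1 — tautology.
In G3: every assignment gives 1 — tautology.

both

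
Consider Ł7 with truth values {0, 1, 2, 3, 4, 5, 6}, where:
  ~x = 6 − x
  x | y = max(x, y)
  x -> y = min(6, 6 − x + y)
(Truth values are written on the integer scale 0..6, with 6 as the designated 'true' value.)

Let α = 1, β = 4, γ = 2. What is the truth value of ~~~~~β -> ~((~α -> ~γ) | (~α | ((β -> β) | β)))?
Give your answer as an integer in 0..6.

~β = ~4 = 2
~~β = ~2 = 4
~~~β = ~4 = 2
~~~~β = ~2 = 4
~~~~~β = ~4 = 2
~α = ~1 = 5
~γ = ~2 = 4
~α -> ~γ = 5 -> 4 = 5
~α = ~1 = 5
β -> β = 4 -> 4 = 6
(β -> β) | β = 6 | 4 = 6
~α | ((β -> β) | β) = 5 | 6 = 6
(~α -> ~γ) | (~α | ((β -> β) | β)) = 5 | 6 = 6
~((~α -> ~γ) | (~α | ((β -> β) | β))) = ~6 = 0
~~~~~β -> ~((~α -> ~γ) | (~α | ((β -> β) | β))) = 2 -> 0 = 4

4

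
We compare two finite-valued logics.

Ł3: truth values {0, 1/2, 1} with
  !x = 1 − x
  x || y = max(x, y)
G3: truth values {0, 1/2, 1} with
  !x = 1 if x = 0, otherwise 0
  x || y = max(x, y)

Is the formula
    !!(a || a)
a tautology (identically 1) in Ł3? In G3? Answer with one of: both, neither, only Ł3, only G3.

In Ł3: at a = 0 the value is 0 — not a tautology.
In G3: at a = 0 the value is 0 — not a tautology.

neither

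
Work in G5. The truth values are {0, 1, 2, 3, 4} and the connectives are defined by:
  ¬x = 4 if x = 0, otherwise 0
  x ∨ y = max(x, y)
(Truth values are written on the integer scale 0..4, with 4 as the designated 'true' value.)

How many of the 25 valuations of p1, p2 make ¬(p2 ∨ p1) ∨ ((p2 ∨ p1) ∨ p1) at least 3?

17

value 4: 10 assignments (counts)
value 3: 7 assignments (counts)
value 2: 5 assignments
value 1: 3 assignments
So 17 of the 25 assignments meet the threshold.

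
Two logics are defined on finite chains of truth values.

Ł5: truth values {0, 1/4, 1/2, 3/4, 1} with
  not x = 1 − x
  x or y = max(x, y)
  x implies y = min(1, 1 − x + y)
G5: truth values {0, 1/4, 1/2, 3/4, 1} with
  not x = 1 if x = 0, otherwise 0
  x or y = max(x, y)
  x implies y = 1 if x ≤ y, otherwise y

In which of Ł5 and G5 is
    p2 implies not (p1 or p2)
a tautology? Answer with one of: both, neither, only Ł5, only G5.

In Ł5: at p1 = 0, p2 = 3/4 the value is 1/2 — not a tautology.
In G5: at p1 = 0, p2 = 1/4 the value is 0 — not a tautology.

neither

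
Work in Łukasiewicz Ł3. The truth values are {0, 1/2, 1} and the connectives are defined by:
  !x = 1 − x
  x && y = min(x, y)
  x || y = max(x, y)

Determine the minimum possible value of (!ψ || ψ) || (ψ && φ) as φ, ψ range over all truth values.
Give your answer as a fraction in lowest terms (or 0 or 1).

Take φ = 0, ψ = 1/2:
!ψ = !1/2 = 1/2
!ψ || ψ = 1/2 || 1/2 = 1/2
ψ && φ = 1/2 && 0 = 0
(!ψ || ψ) || (ψ && φ) = 1/2 || 0 = 1/2
No assignment yields a value below 1/2, so this is the minimum.

1/2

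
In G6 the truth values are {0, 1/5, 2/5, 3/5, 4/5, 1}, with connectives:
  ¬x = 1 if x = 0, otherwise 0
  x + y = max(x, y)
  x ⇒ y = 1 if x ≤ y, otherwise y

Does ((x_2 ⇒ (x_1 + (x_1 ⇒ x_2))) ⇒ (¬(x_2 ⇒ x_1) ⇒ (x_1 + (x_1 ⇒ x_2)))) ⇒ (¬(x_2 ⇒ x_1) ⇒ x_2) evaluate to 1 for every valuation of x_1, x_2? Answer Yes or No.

No

Counterexample: take x_1 = 0, x_2 = 1/5.
x_1 ⇒ x_2 = 0 ⇒ 1/5 = 1
x_1 + (x_1 ⇒ x_2) = 0 + 1 = 1
x_2 ⇒ (x_1 + (x_1 ⇒ x_2)) = 1/5 ⇒ 1 = 1
x_2 ⇒ x_1 = 1/5 ⇒ 0 = 0
¬(x_2 ⇒ x_1) = ¬0 = 1
¬(x_2 ⇒ x_1) ⇒ (x_1 + (x_1 ⇒ x_2)) = 1 ⇒ 1 = 1
(x_2 ⇒ (x_1 + (x_1 ⇒ x_2))) ⇒ (¬(x_2 ⇒ x_1) ⇒ (x_1 + (x_1 ⇒ x_2))) = 1 ⇒ 1 = 1
¬(x_2 ⇒ x_1) ⇒ x_2 = 1 ⇒ 1/5 = 1/5
((x_2 ⇒ (x_1 + (x_1 ⇒ x_2))) ⇒ (¬(x_2 ⇒ x_1) ⇒ (x_1 + (x_1 ⇒ x_2)))) ⇒ (¬(x_2 ⇒ x_1) ⇒ x_2) = 1 ⇒ 1/5 = 1/5
This gives 1/5 ≠ 1.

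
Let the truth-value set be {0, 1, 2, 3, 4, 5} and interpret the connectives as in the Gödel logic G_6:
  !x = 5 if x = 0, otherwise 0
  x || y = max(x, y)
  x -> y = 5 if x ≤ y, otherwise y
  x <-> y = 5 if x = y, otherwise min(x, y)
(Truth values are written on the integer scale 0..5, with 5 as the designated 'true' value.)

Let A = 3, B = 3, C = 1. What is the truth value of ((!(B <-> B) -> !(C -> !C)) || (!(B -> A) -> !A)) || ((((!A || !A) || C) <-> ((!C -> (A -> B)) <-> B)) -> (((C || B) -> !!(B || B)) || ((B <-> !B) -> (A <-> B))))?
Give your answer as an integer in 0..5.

5

B <-> B = 3 <-> 3 = 5
!(B <-> B) = !5 = 0
!C = !1 = 0
C -> !C = 1 -> 0 = 0
!(C -> !C) = !0 = 5
!(B <-> B) -> !(C -> !C) = 0 -> 5 = 5
B -> A = 3 -> 3 = 5
!(B -> A) = !5 = 0
!A = !3 = 0
!(B -> A) -> !A = 0 -> 0 = 5
(!(B <-> B) -> !(C -> !C)) || (!(B -> A) -> !A) = 5 || 5 = 5
!A = !3 = 0
!A = !3 = 0
!A || !A = 0 || 0 = 0
(!A || !A) || C = 0 || 1 = 1
!C = !1 = 0
A -> B = 3 -> 3 = 5
!C -> (A -> B) = 0 -> 5 = 5
(!C -> (A -> B)) <-> B = 5 <-> 3 = 3
((!A || !A) || C) <-> ((!C -> (A -> B)) <-> B) = 1 <-> 3 = 1
C || B = 1 || 3 = 3
B || B = 3 || 3 = 3
!(B || B) = !3 = 0
!!(B || B) = !0 = 5
(C || B) -> !!(B || B) = 3 -> 5 = 5
!B = !3 = 0
B <-> !B = 3 <-> 0 = 0
A <-> B = 3 <-> 3 = 5
(B <-> !B) -> (A <-> B) = 0 -> 5 = 5
((C || B) -> !!(B || B)) || ((B <-> !B) -> (A <-> B)) = 5 || 5 = 5
(((!A || !A) || C) <-> ((!C -> (A -> B)) <-> B)) -> (((C || B) -> !!(B || B)) || ((B <-> !B) -> (A <-> B))) = 1 -> 5 = 5
((!(B <-> B) -> !(C -> !C)) || (!(B -> A) -> !A)) || ((((!A || !A) || C) <-> ((!C -> (A -> B)) <-> B)) -> (((C || B) -> !!(B || B)) || ((B <-> !B) -> (A <-> B)))) = 5 || 5 = 5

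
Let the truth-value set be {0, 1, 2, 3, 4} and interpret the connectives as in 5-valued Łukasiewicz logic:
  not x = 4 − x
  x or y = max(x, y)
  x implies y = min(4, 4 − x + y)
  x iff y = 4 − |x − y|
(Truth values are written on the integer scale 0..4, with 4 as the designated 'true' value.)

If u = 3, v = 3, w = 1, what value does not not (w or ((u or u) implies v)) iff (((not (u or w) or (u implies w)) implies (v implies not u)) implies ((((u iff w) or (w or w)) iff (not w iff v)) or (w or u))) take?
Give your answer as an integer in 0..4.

3

u or u = 3 or 3 = 3
(u or u) implies v = 3 implies 3 = 4
w or ((u or u) implies v) = 1 or 4 = 4
not (w or ((u or u) implies v)) = not 4 = 0
not not (w or ((u or u) implies v)) = not 0 = 4
u or w = 3 or 1 = 3
not (u or w) = not 3 = 1
u implies w = 3 implies 1 = 2
not (u or w) or (u implies w) = 1 or 2 = 2
not u = not 3 = 1
v implies not u = 3 implies 1 = 2
(not (u or w) or (u implies w)) implies (v implies not u) = 2 implies 2 = 4
u iff w = 3 iff 1 = 2
w or w = 1 or 1 = 1
(u iff w) or (w or w) = 2 or 1 = 2
not w = not 1 = 3
not w iff v = 3 iff 3 = 4
((u iff w) or (w or w)) iff (not w iff v) = 2 iff 4 = 2
w or u = 1 or 3 = 3
(((u iff w) or (w or w)) iff (not w iff v)) or (w or u) = 2 or 3 = 3
((not (u or w) or (u implies w)) implies (v implies not u)) implies ((((u iff w) or (w or w)) iff (not w iff v)) or (w or u)) = 4 implies 3 = 3
not not (w or ((u or u) implies v)) iff (((not (u or w) or (u implies w)) implies (v implies not u)) implies ((((u iff w) or (w or w)) iff (not w iff v)) or (w or u))) = 4 iff 3 = 3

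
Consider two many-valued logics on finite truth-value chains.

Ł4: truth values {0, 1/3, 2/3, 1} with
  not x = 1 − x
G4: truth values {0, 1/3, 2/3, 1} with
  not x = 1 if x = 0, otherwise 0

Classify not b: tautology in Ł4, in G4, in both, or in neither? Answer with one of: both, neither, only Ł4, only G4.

In Ł4: at b = 1/3 the value is 2/3 — not a tautology.
In G4: at b = 1/3 the value is 0 — not a tautology.

neither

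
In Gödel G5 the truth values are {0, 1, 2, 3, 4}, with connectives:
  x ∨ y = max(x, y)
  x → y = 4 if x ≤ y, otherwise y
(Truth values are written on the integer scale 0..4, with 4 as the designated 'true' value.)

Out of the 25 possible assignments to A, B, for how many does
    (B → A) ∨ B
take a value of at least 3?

value 4: 19 assignments (counts)
value 3: 3 assignments (counts)
value 2: 2 assignments
value 1: 1 assignment
So 22 of the 25 assignments meet the threshold.

22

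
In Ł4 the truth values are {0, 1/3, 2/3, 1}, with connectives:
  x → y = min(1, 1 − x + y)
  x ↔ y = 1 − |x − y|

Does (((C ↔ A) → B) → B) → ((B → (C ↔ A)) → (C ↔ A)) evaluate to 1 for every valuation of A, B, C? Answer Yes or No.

Yes

At A = 1, B = 1, C = 2/3, for instance:
C ↔ A = 2/3 ↔ 1 = 2/3
(C ↔ A) → B = 2/3 → 1 = 1
((C ↔ A) → B) → B = 1 → 1 = 1
B → (C ↔ A) = 1 → 2/3 = 2/3
(B → (C ↔ A)) → (C ↔ A) = 2/3 → 2/3 = 1
(((C ↔ A) → B) → B) → ((B → (C ↔ A)) → (C ↔ A)) = 1 → 1 = 1
and checking the remaining 63 assignments likewise gives ≥ 1 in every case.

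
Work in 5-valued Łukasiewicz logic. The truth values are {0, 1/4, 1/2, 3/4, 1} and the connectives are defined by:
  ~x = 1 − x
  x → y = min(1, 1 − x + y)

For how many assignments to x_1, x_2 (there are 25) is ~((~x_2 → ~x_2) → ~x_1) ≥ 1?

value 1: 5 assignments (counts)
value 3/4: 5 assignments
value 1/2: 5 assignments
value 1/4: 5 assignments
value 0: 5 assignments
So 5 of the 25 assignments meet the threshold.

5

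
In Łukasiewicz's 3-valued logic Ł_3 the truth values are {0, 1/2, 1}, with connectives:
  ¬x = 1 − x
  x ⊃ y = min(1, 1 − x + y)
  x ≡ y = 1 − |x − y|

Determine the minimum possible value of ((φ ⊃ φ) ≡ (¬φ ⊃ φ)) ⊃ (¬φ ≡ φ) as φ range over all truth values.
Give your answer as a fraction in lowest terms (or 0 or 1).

Take φ = 1:
φ ⊃ φ = 1 ⊃ 1 = 1
¬φ = ¬1 = 0
¬φ ⊃ φ = 0 ⊃ 1 = 1
(φ ⊃ φ) ≡ (¬φ ⊃ φ) = 1 ≡ 1 = 1
¬φ = ¬1 = 0
¬φ ≡ φ = 0 ≡ 1 = 0
((φ ⊃ φ) ≡ (¬φ ⊃ φ)) ⊃ (¬φ ≡ φ) = 1 ⊃ 0 = 0
No assignment yields a value below 0, so this is the minimum.

0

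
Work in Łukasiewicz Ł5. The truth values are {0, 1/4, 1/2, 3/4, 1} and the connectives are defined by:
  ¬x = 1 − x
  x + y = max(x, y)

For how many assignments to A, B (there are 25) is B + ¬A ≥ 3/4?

value 1: 9 assignments (counts)
value 3/4: 7 assignments (counts)
value 1/2: 5 assignments
value 1/4: 3 assignments
value 0: 1 assignment
So 16 of the 25 assignments meet the threshold.

16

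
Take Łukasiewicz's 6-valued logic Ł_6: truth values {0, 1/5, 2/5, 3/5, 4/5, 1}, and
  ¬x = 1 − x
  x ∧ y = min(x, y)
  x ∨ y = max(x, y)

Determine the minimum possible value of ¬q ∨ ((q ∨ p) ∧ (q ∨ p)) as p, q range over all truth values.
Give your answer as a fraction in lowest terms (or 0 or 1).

Take p = 0, q = 2/5:
¬q = ¬2/5 = 3/5
q ∨ p = 2/5 ∨ 0 = 2/5
q ∨ p = 2/5 ∨ 0 = 2/5
(q ∨ p) ∧ (q ∨ p) = 2/5 ∧ 2/5 = 2/5
¬q ∨ ((q ∨ p) ∧ (q ∨ p)) = 3/5 ∨ 2/5 = 3/5
No assignment yields a value below 3/5, so this is the minimum.

3/5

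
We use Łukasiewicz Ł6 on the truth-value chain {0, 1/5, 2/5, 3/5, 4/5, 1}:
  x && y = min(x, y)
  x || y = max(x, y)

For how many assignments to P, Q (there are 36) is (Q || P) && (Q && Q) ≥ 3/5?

18

value 1: 6 assignments (counts)
value 4/5: 6 assignments (counts)
value 3/5: 6 assignments (counts)
value 2/5: 6 assignments
value 1/5: 6 assignments
value 0: 6 assignments
So 18 of the 36 assignments meet the threshold.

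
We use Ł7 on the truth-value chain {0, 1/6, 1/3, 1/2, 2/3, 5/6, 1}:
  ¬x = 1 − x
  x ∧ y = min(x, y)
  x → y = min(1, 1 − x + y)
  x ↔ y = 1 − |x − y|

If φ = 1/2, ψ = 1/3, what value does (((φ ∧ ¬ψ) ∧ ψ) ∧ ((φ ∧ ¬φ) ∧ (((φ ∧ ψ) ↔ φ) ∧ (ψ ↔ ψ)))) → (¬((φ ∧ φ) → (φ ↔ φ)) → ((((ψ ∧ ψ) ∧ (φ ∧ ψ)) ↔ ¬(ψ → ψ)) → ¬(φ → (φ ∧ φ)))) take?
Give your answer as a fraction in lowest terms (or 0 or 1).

1

¬ψ = ¬1/3 = 2/3
φ ∧ ¬ψ = 1/2 ∧ 2/3 = 1/2
(φ ∧ ¬ψ) ∧ ψ = 1/2 ∧ 1/3 = 1/3
¬φ = ¬1/2 = 1/2
φ ∧ ¬φ = 1/2 ∧ 1/2 = 1/2
φ ∧ ψ = 1/2 ∧ 1/3 = 1/3
(φ ∧ ψ) ↔ φ = 1/3 ↔ 1/2 = 5/6
ψ ↔ ψ = 1/3 ↔ 1/3 = 1
((φ ∧ ψ) ↔ φ) ∧ (ψ ↔ ψ) = 5/6 ∧ 1 = 5/6
(φ ∧ ¬φ) ∧ (((φ ∧ ψ) ↔ φ) ∧ (ψ ↔ ψ)) = 1/2 ∧ 5/6 = 1/2
((φ ∧ ¬ψ) ∧ ψ) ∧ ((φ ∧ ¬φ) ∧ (((φ ∧ ψ) ↔ φ) ∧ (ψ ↔ ψ))) = 1/3 ∧ 1/2 = 1/3
φ ∧ φ = 1/2 ∧ 1/2 = 1/2
φ ↔ φ = 1/2 ↔ 1/2 = 1
(φ ∧ φ) → (φ ↔ φ) = 1/2 → 1 = 1
¬((φ ∧ φ) → (φ ↔ φ)) = ¬1 = 0
ψ ∧ ψ = 1/3 ∧ 1/3 = 1/3
φ ∧ ψ = 1/2 ∧ 1/3 = 1/3
(ψ ∧ ψ) ∧ (φ ∧ ψ) = 1/3 ∧ 1/3 = 1/3
ψ → ψ = 1/3 → 1/3 = 1
¬(ψ → ψ) = ¬1 = 0
((ψ ∧ ψ) ∧ (φ ∧ ψ)) ↔ ¬(ψ → ψ) = 1/3 ↔ 0 = 2/3
φ ∧ φ = 1/2 ∧ 1/2 = 1/2
φ → (φ ∧ φ) = 1/2 → 1/2 = 1
¬(φ → (φ ∧ φ)) = ¬1 = 0
(((ψ ∧ ψ) ∧ (φ ∧ ψ)) ↔ ¬(ψ → ψ)) → ¬(φ → (φ ∧ φ)) = 2/3 → 0 = 1/3
¬((φ ∧ φ) → (φ ↔ φ)) → ((((ψ ∧ ψ) ∧ (φ ∧ ψ)) ↔ ¬(ψ → ψ)) → ¬(φ → (φ ∧ φ))) = 0 → 1/3 = 1
(((φ ∧ ¬ψ) ∧ ψ) ∧ ((φ ∧ ¬φ) ∧ (((φ ∧ ψ) ↔ φ) ∧ (ψ ↔ ψ)))) → (¬((φ ∧ φ) → (φ ↔ φ)) → ((((ψ ∧ ψ) ∧ (φ ∧ ψ)) ↔ ¬(ψ → ψ)) → ¬(φ → (φ ∧ φ)))) = 1/3 → 1 = 1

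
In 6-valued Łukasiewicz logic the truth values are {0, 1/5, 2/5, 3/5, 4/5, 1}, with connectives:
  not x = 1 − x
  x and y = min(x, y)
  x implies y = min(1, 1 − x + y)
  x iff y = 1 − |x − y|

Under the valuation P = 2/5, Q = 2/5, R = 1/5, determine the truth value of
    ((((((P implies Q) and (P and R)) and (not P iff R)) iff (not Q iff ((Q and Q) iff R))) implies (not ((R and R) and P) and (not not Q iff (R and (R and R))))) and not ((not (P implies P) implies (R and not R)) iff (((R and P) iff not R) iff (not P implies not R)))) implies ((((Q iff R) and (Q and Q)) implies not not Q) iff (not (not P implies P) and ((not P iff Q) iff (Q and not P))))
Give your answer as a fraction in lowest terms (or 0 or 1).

P implies Q = 2/5 implies 2/5 = 1
P and R = 2/5 and 1/5 = 1/5
(P implies Q) and (P and R) = 1 and 1/5 = 1/5
not P = not 2/5 = 3/5
not P iff R = 3/5 iff 1/5 = 3/5
((P implies Q) and (P and R)) and (not P iff R) = 1/5 and 3/5 = 1/5
not Q = not 2/5 = 3/5
Q and Q = 2/5 and 2/5 = 2/5
(Q and Q) iff R = 2/5 iff 1/5 = 4/5
not Q iff ((Q and Q) iff R) = 3/5 iff 4/5 = 4/5
(((P implies Q) and (P and R)) and (not P iff R)) iff (not Q iff ((Q and Q) iff R)) = 1/5 iff 4/5 = 2/5
R and R = 1/5 and 1/5 = 1/5
(R and R) and P = 1/5 and 2/5 = 1/5
not ((R and R) and P) = not 1/5 = 4/5
not Q = not 2/5 = 3/5
not not Q = not 3/5 = 2/5
R and R = 1/5 and 1/5 = 1/5
R and (R and R) = 1/5 and 1/5 = 1/5
not not Q iff (R and (R and R)) = 2/5 iff 1/5 = 4/5
not ((R and R) and P) and (not not Q iff (R and (R and R))) = 4/5 and 4/5 = 4/5
((((P implies Q) and (P and R)) and (not P iff R)) iff (not Q iff ((Q and Q) iff R))) implies (not ((R and R) and P) and (not not Q iff (R and (R and R)))) = 2/5 implies 4/5 = 1
P implies P = 2/5 implies 2/5 = 1
not (P implies P) = not 1 = 0
not R = not 1/5 = 4/5
R and not R = 1/5 and 4/5 = 1/5
not (P implies P) implies (R and not R) = 0 implies 1/5 = 1
R and P = 1/5 and 2/5 = 1/5
not R = not 1/5 = 4/5
(R and P) iff not R = 1/5 iff 4/5 = 2/5
not P = not 2/5 = 3/5
not R = not 1/5 = 4/5
not P implies not R = 3/5 implies 4/5 = 1
((R and P) iff not R) iff (not P implies not R) = 2/5 iff 1 = 2/5
(not (P implies P) implies (R and not R)) iff (((R and P) iff not R) iff (not P implies not R)) = 1 iff 2/5 = 2/5
not ((not (P implies P) implies (R and not R)) iff (((R and P) iff not R) iff (not P implies not R))) = not 2/5 = 3/5
(((((P implies Q) and (P and R)) and (not P iff R)) iff (not Q iff ((Q and Q) iff R))) implies (not ((R and R) and P) and (not not Q iff (R and (R and R))))) and not ((not (P implies P) implies (R and not R)) iff (((R and P) iff not R) iff (not P implies not R))) = 1 and 3/5 = 3/5
Q iff R = 2/5 iff 1/5 = 4/5
Q and Q = 2/5 and 2/5 = 2/5
(Q iff R) and (Q and Q) = 4/5 and 2/5 = 2/5
not Q = not 2/5 = 3/5
not not Q = not 3/5 = 2/5
((Q iff R) and (Q and Q)) implies not not Q = 2/5 implies 2/5 = 1
not P = not 2/5 = 3/5
not P implies P = 3/5 implies 2/5 = 4/5
not (not P implies P) = not 4/5 = 1/5
not P = not 2/5 = 3/5
not P iff Q = 3/5 iff 2/5 = 4/5
not P = not 2/5 = 3/5
Q and not P = 2/5 and 3/5 = 2/5
(not P iff Q) iff (Q and not P) = 4/5 iff 2/5 = 3/5
not (not P implies P) and ((not P iff Q) iff (Q and not P)) = 1/5 and 3/5 = 1/5
(((Q iff R) and (Q and Q)) implies not not Q) iff (not (not P implies P) and ((not P iff Q) iff (Q and not P))) = 1 iff 1/5 = 1/5
((((((P implies Q) and (P and R)) and (not P iff R)) iff (not Q iff ((Q and Q) iff R))) implies (not ((R and R) and P) and (not not Q iff (R and (R and R))))) and not ((not (P implies P) implies (R and not R)) iff (((R and P) iff not R) iff (not P implies not R)))) implies ((((Q iff R) and (Q and Q)) implies not not Q) iff (not (not P implies P) and ((not P iff Q) iff (Q and not P)))) = 3/5 implies 1/5 = 3/5

3/5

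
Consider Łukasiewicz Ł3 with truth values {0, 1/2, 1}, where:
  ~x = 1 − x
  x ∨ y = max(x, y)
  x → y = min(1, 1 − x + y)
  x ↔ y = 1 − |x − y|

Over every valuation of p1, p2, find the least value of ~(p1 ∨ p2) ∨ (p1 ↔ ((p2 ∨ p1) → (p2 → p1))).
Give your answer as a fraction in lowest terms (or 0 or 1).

1/2

Take p1 = 0, p2 = 1/2:
p1 ∨ p2 = 0 ∨ 1/2 = 1/2
~(p1 ∨ p2) = ~1/2 = 1/2
p2 ∨ p1 = 1/2 ∨ 0 = 1/2
p2 → p1 = 1/2 → 0 = 1/2
(p2 ∨ p1) → (p2 → p1) = 1/2 → 1/2 = 1
p1 ↔ ((p2 ∨ p1) → (p2 → p1)) = 0 ↔ 1 = 0
~(p1 ∨ p2) ∨ (p1 ↔ ((p2 ∨ p1) → (p2 → p1))) = 1/2 ∨ 0 = 1/2
No assignment yields a value below 1/2, so this is the minimum.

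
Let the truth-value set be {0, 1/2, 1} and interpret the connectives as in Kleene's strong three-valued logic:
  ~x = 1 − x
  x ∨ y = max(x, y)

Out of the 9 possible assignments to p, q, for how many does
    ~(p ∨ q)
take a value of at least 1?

p = 0, q = 0 ↦ 1  ≥
p = 0, q = 1/2 ↦ 1/2  <
p = 0, q = 1 ↦ 0  <
p = 1/2, q = 0 ↦ 1/2  <
p = 1/2, q = 1/2 ↦ 1/2  <
p = 1/2, q = 1 ↦ 0  <
p = 1, q = 0 ↦ 0  <
p = 1, q = 1/2 ↦ 0  <
p = 1, q = 1 ↦ 0  <
So 1 of the 9 assignments meets the threshold.

1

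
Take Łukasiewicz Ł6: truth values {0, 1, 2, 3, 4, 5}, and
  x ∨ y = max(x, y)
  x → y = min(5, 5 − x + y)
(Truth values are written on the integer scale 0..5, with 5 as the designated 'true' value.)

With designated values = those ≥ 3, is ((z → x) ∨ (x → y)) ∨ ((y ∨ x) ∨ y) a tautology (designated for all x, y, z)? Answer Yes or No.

At x = 5, y = 4, z = 2, for instance:
z → x = 2 → 5 = 5
x → y = 5 → 4 = 4
(z → x) ∨ (x → y) = 5 ∨ 4 = 5
y ∨ x = 4 ∨ 5 = 5
(y ∨ x) ∨ y = 5 ∨ 4 = 5
((z → x) ∨ (x → y)) ∨ ((y ∨ x) ∨ y) = 5 ∨ 5 = 5
and checking the remaining 215 assignments likewise gives ≥ 3 in every case.

Yes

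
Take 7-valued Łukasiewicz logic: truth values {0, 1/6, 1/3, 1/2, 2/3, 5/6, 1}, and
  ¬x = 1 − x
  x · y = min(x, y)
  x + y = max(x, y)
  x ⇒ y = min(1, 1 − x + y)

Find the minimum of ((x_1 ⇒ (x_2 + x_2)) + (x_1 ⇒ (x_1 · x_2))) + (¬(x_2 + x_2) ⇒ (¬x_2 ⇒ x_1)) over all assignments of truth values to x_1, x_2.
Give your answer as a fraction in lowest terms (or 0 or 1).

1/2

Take x_1 = 1/2, x_2 = 0:
x_2 + x_2 = 0 + 0 = 0
x_1 ⇒ (x_2 + x_2) = 1/2 ⇒ 0 = 1/2
x_1 · x_2 = 1/2 · 0 = 0
x_1 ⇒ (x_1 · x_2) = 1/2 ⇒ 0 = 1/2
(x_1 ⇒ (x_2 + x_2)) + (x_1 ⇒ (x_1 · x_2)) = 1/2 + 1/2 = 1/2
x_2 + x_2 = 0 + 0 = 0
¬(x_2 + x_2) = ¬0 = 1
¬x_2 = ¬0 = 1
¬x_2 ⇒ x_1 = 1 ⇒ 1/2 = 1/2
¬(x_2 + x_2) ⇒ (¬x_2 ⇒ x_1) = 1 ⇒ 1/2 = 1/2
((x_1 ⇒ (x_2 + x_2)) + (x_1 ⇒ (x_1 · x_2))) + (¬(x_2 + x_2) ⇒ (¬x_2 ⇒ x_1)) = 1/2 + 1/2 = 1/2
No assignment yields a value below 1/2, so this is the minimum.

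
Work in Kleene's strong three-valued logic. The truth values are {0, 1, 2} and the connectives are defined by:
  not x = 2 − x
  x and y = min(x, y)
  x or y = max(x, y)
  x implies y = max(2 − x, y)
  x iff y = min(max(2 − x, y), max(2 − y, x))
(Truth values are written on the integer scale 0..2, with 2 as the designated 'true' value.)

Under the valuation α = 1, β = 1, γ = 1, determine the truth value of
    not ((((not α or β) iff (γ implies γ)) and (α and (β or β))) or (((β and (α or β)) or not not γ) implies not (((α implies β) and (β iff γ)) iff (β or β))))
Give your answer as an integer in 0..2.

1

not α = not 1 = 1
not α or β = 1 or 1 = 1
γ implies γ = 1 implies 1 = 1
(not α or β) iff (γ implies γ) = 1 iff 1 = 1
β or β = 1 or 1 = 1
α and (β or β) = 1 and 1 = 1
((not α or β) iff (γ implies γ)) and (α and (β or β)) = 1 and 1 = 1
α or β = 1 or 1 = 1
β and (α or β) = 1 and 1 = 1
not γ = not 1 = 1
not not γ = not 1 = 1
(β and (α or β)) or not not γ = 1 or 1 = 1
α implies β = 1 implies 1 = 1
β iff γ = 1 iff 1 = 1
(α implies β) and (β iff γ) = 1 and 1 = 1
β or β = 1 or 1 = 1
((α implies β) and (β iff γ)) iff (β or β) = 1 iff 1 = 1
not (((α implies β) and (β iff γ)) iff (β or β)) = not 1 = 1
((β and (α or β)) or not not γ) implies not (((α implies β) and (β iff γ)) iff (β or β)) = 1 implies 1 = 1
(((not α or β) iff (γ implies γ)) and (α and (β or β))) or (((β and (α or β)) or not not γ) implies not (((α implies β) and (β iff γ)) iff (β or β))) = 1 or 1 = 1
not ((((not α or β) iff (γ implies γ)) and (α and (β or β))) or (((β and (α or β)) or not not γ) implies not (((α implies β) and (β iff γ)) iff (β or β)))) = not 1 = 1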